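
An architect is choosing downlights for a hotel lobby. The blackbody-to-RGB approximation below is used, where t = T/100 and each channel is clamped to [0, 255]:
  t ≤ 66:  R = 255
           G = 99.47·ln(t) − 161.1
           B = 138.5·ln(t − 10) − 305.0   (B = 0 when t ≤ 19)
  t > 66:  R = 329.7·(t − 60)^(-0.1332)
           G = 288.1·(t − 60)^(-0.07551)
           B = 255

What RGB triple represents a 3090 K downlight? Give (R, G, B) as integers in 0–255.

(255, 180, 116)

t = 3090/100 = 30.9; the t ≤ 66 branch applies.
R = 255 by definition for t ≤ 66.
G = 99.47·ln 30.9 − 161.1 = 99.47·3.4308 − 161.1 = 180.157.
B = 138.5·ln(30.9 − 10) − 305.0 = 138.5·ln 20.9 − 305.0 = 138.5·3.0397 − 305.0 = 116.005.
Rounded: (255, 180, 116).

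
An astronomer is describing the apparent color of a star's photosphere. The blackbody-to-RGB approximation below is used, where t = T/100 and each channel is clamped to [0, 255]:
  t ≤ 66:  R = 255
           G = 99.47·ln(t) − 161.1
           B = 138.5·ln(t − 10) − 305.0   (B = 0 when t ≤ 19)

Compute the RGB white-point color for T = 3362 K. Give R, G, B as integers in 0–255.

R=255, G=189, B=133

t = 3362/100 = 33.62; the t ≤ 66 branch applies.
R = 255 by definition for t ≤ 66.
G = 99.47·ln 33.62 − 161.1 = 99.47·3.5151 − 161.1 = 188.549.
B = 138.5·ln(33.62 − 10) − 305.0 = 138.5·ln 23.62 − 305.0 = 138.5·3.1621 − 305.0 = 132.950.
Rounded: (255, 189, 133).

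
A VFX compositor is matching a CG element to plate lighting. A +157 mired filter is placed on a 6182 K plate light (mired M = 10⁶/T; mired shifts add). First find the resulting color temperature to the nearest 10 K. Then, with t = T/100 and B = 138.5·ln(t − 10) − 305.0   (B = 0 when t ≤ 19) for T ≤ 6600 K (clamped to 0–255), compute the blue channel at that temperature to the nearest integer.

M_in = 10⁶/6182 = 161.76; M_out = 161.76 + (+157) = 318.76.
T_out = 10⁶/318.76 = 3137.2 K → 3140 K; t = 31.4.
B = 138.5·ln(31.4 − 10) − 305.0 = 138.5·ln 21.4 − 305.0 = 138.5·3.0634 − 305.0 = 119.280.
Rounded: 119.

119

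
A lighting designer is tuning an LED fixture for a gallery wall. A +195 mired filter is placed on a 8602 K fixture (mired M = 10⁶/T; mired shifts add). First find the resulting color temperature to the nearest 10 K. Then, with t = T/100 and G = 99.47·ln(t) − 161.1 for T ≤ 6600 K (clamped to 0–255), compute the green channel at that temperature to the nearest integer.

184

M_in = 10⁶/8602 = 116.25; M_out = 116.25 + (+195) = 311.25.
T_out = 10⁶/311.25 = 3212.8 K → 3210 K; t = 32.1.
G = 99.47·ln 32.1 − 161.1 = 99.47·3.4689 − 161.1 = 183.947.
Rounded: 184.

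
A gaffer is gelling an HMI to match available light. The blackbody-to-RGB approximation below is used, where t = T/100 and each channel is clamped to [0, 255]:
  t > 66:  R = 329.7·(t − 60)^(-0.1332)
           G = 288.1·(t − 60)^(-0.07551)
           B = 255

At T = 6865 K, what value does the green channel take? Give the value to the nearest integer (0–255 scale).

245

t = 6865/100 = 68.65; the t > 66 branch applies.
G = 288.1·(68.65 − 60)^(-0.07551) = 288.1·8.65^(-0.07551) = 288.1·0.84966 = 244.787.
Rounded: 245.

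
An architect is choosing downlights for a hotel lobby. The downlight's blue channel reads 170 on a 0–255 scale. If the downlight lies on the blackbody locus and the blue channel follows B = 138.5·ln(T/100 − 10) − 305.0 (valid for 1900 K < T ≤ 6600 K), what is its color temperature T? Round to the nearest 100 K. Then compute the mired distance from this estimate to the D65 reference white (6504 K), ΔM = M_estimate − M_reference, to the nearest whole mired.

ln(t − 10) = (170 + 305.0) / 138.5 = 3.4296.
t − 10 = e^3.4296 = 30.864, so t = 40.864.
T = 100·t = 4086 K → 4100 K to the nearest 100 K.
M_estimate = 10⁶/4100 = 243.90; M_reference = 10⁶/6504 = 153.75.
ΔM = 243.90 − 153.75 = 90.15 → +90 mireds.

+90 mireds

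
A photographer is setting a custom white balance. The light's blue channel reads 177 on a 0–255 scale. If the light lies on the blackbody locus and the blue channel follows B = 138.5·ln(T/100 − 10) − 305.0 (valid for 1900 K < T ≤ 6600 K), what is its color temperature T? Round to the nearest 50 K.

ln(t − 10) = (177 + 305.0) / 138.5 = 3.4801.
t − 10 = e^3.4801 = 32.464, so t = 42.464.
T = 100·t = 4246 K → 4250 K to the nearest 50 K.

4250 K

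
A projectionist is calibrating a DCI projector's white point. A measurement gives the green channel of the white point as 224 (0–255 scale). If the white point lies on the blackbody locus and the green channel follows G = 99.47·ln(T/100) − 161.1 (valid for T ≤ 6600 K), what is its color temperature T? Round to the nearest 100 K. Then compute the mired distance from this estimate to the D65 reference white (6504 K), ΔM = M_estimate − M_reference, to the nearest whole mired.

ln t = (224 + 161.1) / 99.47 = 3.8715.
t = e^3.8715 = 48.015.
T = 100·t = 4802 K → 4800 K to the nearest 100 K.
M_estimate = 10⁶/4800 = 208.33; M_reference = 10⁶/6504 = 153.75.
ΔM = 208.33 − 153.75 = 54.58 → +55 mireds.

+55 mireds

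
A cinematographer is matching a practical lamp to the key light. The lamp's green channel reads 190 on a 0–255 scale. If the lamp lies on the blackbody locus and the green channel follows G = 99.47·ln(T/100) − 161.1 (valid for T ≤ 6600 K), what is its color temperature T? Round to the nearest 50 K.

3400 K

ln t = (190 + 161.1) / 99.47 = 3.5297.
t = e^3.5297 = 34.114.
T = 100·t = 3411 K → 3400 K to the nearest 50 K.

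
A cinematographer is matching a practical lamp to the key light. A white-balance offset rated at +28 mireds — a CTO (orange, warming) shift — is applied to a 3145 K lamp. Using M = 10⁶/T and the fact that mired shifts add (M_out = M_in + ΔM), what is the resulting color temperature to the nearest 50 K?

M_in = 10⁶/3145 = 317.97 mireds.
M_out = 317.97 + (+28) = 345.97 mireds.
T_out = 10⁶/345.97 = 2890.5 K → 2900 K.

2900 K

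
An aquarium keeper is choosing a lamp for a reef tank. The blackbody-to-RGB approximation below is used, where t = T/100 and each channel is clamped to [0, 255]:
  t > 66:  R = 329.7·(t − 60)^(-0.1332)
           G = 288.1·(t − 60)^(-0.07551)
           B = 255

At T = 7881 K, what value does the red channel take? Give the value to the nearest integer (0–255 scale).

t = 7881/100 = 78.81; the t > 66 branch applies.
R = 329.7·(78.81 − 60)^(-0.1332) = 329.7·18.81^(-0.1332) = 329.7·0.67647 = 223.034.
Rounded: 223.

223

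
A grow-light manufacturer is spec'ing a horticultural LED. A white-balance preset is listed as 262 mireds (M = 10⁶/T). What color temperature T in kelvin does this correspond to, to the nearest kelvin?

3817 K

T = 10⁶ / 262 = 3816.79 K → 3817 K.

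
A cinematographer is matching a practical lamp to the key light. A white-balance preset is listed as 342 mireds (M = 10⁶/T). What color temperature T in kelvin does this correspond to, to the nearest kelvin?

T = 10⁶ / 342 = 2923.98 K → 2924 K.

2924 K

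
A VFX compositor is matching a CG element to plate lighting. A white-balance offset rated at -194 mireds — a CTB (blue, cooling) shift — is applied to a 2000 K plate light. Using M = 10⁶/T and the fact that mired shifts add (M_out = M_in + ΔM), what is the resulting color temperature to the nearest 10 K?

M_in = 10⁶/2000 = 500.00 mireds.
M_out = 500.00 + (-194) = 306.00 mireds.
T_out = 10⁶/306.00 = 3268.0 K → 3270 K.

3270 K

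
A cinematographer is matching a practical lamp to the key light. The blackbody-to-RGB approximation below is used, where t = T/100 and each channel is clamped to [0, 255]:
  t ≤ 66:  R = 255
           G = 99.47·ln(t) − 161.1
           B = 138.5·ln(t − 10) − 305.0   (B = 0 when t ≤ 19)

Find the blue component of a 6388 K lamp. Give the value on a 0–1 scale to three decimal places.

0.969

t = 6388/100 = 63.88; the t ≤ 66 branch applies.
B = 138.5·ln(63.88 − 10) − 305.0 = 138.5·ln 53.88 − 305.0 = 138.5·3.9868 − 305.0 = 247.166.
On a 0–1 scale: 247.166/255 = 0.9693 → 0.969.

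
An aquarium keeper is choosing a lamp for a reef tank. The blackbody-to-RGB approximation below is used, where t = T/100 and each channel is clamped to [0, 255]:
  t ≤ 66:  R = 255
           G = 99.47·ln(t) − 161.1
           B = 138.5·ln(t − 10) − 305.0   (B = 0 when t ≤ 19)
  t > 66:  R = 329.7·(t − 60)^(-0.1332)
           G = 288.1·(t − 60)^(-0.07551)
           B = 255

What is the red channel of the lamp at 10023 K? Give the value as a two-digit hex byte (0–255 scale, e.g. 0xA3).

t = 10023/100 = 100.23; the t > 66 branch applies.
R = 329.7·(100.23 − 60)^(-0.1332) = 329.7·40.23^(-0.1332) = 329.7·0.61133 = 201.555.
Rounded: 202; in hex, 0xCA.

0xCA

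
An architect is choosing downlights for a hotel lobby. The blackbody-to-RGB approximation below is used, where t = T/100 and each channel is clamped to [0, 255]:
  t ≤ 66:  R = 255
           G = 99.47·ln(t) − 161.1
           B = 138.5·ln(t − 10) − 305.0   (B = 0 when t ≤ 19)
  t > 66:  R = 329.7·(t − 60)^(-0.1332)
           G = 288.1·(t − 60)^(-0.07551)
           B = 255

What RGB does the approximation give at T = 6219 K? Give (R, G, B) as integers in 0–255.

t = 6219/100 = 62.19; the t ≤ 66 branch applies.
R = 255 by definition for t ≤ 66.
G = 99.47·ln 62.19 − 161.1 = 99.47·4.1302 − 161.1 = 249.730.
B = 138.5·ln(62.19 − 10) − 305.0 = 138.5·ln 52.19 − 305.0 = 138.5·3.9549 − 305.0 = 242.752.
Rounded: (255, 250, 243).

(255, 250, 243)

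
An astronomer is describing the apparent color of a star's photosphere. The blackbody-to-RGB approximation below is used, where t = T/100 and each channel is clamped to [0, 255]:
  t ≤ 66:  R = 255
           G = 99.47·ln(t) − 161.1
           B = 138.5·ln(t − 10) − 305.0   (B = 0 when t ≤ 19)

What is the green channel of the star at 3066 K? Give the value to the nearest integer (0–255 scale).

179

t = 3066/100 = 30.66; the t ≤ 66 branch applies.
G = 99.47·ln 30.66 − 161.1 = 99.47·3.4230 − 161.1 = 179.382.
Rounded: 179.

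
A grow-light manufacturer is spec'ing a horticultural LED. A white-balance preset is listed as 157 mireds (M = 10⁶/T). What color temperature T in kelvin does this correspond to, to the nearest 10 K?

T = 10⁶ / 157 = 6369.43 K → 6370 K.

6370 K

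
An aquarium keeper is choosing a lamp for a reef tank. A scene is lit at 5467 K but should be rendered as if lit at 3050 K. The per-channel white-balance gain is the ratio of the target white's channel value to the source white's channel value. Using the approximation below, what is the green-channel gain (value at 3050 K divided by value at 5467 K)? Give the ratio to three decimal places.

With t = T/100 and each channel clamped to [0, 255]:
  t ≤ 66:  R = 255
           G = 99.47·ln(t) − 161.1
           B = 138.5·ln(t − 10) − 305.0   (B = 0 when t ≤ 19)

At 5467 K (t = 54.67):
  G = 99.47·ln 54.67 − 161.1 = 99.47·4.0013 − 161.1 = 236.911.
At 3050 K (t = 30.5):
  G = 99.47·ln 30.5 − 161.1 = 99.47·3.4177 − 161.1 = 178.861.
Gain = 178.861 / 236.911 = 0.7550 → 0.755.

0.755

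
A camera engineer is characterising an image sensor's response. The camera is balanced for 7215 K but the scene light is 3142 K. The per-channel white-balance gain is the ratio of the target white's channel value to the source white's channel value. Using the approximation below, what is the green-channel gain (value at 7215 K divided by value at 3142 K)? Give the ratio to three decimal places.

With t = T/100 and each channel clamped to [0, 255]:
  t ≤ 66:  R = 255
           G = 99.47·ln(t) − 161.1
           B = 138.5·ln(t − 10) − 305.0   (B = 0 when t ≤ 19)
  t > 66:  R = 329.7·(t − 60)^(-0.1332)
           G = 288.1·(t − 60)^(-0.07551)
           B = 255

At 3142 K (t = 31.42):
  G = 99.47·ln 31.42 − 161.1 = 99.47·3.4474 − 161.1 = 181.817.
At 7215 K (t = 72.15):
  G = 288.1·(72.15 − 60)^(-0.07551) = 288.1·12.15^(-0.07551) = 288.1·0.82814 = 238.587.
Gain = 238.587 / 181.817 = 1.3122 → 1.312.

1.312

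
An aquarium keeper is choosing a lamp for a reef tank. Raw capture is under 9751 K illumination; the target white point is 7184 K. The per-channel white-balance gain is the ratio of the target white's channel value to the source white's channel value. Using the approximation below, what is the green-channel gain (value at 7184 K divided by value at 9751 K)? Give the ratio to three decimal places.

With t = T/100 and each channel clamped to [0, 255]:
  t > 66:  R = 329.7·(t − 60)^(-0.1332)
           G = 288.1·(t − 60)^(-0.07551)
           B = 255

At 9751 K (t = 97.51):
  G = 288.1·(97.51 − 60)^(-0.07551) = 288.1·37.51^(-0.07551) = 288.1·0.76056 = 219.119.
At 7184 K (t = 71.84):
  G = 288.1·(71.84 − 60)^(-0.07551) = 288.1·11.84^(-0.07551) = 288.1·0.82976 = 239.053.
Gain = 239.053 / 219.119 = 1.0910 → 1.091.

1.091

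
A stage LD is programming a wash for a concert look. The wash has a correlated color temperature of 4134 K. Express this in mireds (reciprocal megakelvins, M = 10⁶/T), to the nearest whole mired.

M = 10⁶ / 4134 = 241.896 → 242 mireds.

242 mireds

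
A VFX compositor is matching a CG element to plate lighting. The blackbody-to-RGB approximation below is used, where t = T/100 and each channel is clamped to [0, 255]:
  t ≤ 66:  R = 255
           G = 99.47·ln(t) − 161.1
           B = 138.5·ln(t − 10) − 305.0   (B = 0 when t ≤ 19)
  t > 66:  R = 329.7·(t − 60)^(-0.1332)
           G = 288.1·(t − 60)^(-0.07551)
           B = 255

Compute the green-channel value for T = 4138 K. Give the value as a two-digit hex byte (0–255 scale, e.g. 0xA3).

t = 4138/100 = 41.38; the t ≤ 66 branch applies.
G = 99.47·ln 41.38 − 161.1 = 99.47·3.7228 − 161.1 = 209.207.
Rounded: 209; in hex, 0xD1.

0xD1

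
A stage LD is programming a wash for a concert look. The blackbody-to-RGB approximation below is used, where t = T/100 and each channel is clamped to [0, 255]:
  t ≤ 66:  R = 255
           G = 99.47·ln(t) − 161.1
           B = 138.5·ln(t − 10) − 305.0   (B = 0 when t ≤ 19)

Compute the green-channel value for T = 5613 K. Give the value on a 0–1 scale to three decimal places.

0.939

t = 5613/100 = 56.13; the t ≤ 66 branch applies.
G = 99.47·ln 56.13 − 161.1 = 99.47·4.0277 − 161.1 = 239.532.
On a 0–1 scale: 239.532/255 = 0.9393 → 0.939.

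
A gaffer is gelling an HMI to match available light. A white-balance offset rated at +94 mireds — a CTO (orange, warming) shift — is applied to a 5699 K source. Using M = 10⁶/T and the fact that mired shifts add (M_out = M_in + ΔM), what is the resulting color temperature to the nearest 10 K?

M_in = 10⁶/5699 = 175.47 mireds.
M_out = 175.47 + (+94) = 269.47 mireds.
T_out = 10⁶/269.47 = 3711.0 K → 3710 K.

3710 K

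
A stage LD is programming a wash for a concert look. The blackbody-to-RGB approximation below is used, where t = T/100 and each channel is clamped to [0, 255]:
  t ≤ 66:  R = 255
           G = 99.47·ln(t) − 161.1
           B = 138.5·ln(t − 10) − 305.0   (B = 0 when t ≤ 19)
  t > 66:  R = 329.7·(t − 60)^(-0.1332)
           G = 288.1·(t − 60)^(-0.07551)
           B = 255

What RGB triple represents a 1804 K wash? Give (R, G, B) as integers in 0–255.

t = 1804/100 = 18.04; the t ≤ 66 branch applies.
R = 255 by definition for t ≤ 66.
G = 99.47·ln 18.04 − 161.1 = 99.47·2.8926 − 161.1 = 126.626.
t = 18.04 ≤ 19, so B = 0.
Rounded: (255, 127, 0).

(255, 127, 0)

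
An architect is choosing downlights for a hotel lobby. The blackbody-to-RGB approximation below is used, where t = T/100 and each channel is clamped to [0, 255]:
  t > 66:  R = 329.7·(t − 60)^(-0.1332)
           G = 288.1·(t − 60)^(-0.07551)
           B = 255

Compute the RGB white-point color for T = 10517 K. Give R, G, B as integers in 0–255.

t = 10517/100 = 105.17; the t > 66 branch applies.
R = 329.7·(105.17 − 60)^(-0.1332) = 329.7·45.17^(-0.1332) = 329.7·0.60197 = 198.469.
G = 288.1·(105.17 − 60)^(-0.07551) = 288.1·45.17^(-0.07551) = 288.1·0.74997 = 216.066.
B = 255 by definition for t > 66.
Rounded: (198, 216, 255).

R=198, G=216, B=255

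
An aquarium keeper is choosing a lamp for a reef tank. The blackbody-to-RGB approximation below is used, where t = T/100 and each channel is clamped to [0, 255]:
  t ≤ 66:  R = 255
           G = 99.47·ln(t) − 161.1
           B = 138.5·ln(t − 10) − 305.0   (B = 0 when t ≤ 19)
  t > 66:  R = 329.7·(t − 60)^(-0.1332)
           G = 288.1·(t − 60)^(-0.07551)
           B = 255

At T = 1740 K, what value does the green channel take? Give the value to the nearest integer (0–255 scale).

123

t = 1740/100 = 17.4; the t ≤ 66 branch applies.
G = 99.47·ln 17.4 − 161.1 = 99.47·2.8565 − 161.1 = 123.033.
Rounded: 123.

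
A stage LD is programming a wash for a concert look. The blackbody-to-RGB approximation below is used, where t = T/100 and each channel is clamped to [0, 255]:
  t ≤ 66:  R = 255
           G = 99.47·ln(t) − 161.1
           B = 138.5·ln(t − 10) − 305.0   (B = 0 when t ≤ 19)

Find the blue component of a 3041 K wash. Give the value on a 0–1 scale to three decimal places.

0.442

t = 3041/100 = 30.41; the t ≤ 66 branch applies.
B = 138.5·ln(30.41 − 10) − 305.0 = 138.5·ln 20.41 − 305.0 = 138.5·3.0160 − 305.0 = 112.719.
On a 0–1 scale: 112.719/255 = 0.4420 → 0.442.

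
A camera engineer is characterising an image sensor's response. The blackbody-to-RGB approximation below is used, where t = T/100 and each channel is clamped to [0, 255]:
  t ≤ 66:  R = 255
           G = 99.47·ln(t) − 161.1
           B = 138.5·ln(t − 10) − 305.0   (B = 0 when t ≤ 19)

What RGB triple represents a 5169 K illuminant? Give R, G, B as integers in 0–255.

t = 5169/100 = 51.69; the t ≤ 66 branch applies.
R = 255 by definition for t ≤ 66.
G = 99.47·ln 51.69 − 161.1 = 99.47·3.9453 − 161.1 = 231.335.
B = 138.5·ln(51.69 − 10) − 305.0 = 138.5·ln 41.69 − 305.0 = 138.5·3.7303 − 305.0 = 211.641.
Rounded: (255, 231, 212).

R=255, G=231, B=212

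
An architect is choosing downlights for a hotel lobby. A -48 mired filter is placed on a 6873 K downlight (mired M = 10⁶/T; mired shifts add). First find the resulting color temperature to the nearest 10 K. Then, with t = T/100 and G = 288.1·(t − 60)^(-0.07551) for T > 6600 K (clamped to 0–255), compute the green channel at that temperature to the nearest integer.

217

M_in = 10⁶/6873 = 145.50; M_out = 145.50 + (-48) = 97.50.
T_out = 10⁶/97.50 = 10256.7 K → 10260 K; t = 102.6.
G = 288.1·(102.6 − 60)^(-0.07551) = 288.1·42.6^(-0.07551) = 288.1·0.75329 = 217.023.
Rounded: 217.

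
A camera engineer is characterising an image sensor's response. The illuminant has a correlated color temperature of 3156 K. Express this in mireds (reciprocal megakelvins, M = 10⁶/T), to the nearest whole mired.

M = 10⁶ / 3156 = 316.857 → 317 mireds.

317 mireds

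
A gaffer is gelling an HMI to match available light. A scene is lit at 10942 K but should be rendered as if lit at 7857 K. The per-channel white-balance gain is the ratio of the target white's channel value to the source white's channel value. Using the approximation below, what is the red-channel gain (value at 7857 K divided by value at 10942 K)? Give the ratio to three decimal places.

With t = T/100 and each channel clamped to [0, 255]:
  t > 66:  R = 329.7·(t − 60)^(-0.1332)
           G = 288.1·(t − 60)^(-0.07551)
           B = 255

At 10942 K (t = 109.42):
  R = 329.7·(109.42 − 60)^(-0.1332) = 329.7·49.42^(-0.1332) = 329.7·0.59480 = 196.106.
At 7857 K (t = 78.57):
  R = 329.7·(78.57 − 60)^(-0.1332) = 329.7·18.57^(-0.1332) = 329.7·0.67763 = 223.415.
Gain = 223.415 / 196.106 = 1.1393 → 1.139.

1.139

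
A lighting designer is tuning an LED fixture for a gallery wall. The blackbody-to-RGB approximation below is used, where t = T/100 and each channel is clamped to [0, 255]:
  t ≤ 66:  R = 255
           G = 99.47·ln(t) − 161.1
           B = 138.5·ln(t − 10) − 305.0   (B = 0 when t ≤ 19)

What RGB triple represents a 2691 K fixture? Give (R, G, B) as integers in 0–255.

t = 2691/100 = 26.91; the t ≤ 66 branch applies.
R = 255 by definition for t ≤ 66.
G = 99.47·ln 26.91 − 161.1 = 99.47·3.2925 − 161.1 = 166.405.
B = 138.5·ln(26.91 − 10) − 305.0 = 138.5·ln 16.91 − 305.0 = 138.5·2.8279 − 305.0 = 86.665.
Rounded: (255, 166, 87).

(255, 166, 87)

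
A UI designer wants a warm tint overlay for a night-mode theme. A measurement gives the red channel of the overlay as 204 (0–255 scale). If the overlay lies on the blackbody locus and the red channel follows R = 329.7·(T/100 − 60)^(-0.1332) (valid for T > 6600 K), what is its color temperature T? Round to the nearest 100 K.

9700 K

(t − 60)^(-0.1332) = 204/329.7 = 0.61874.
t − 60 = 0.61874^(1/-0.1332) = 0.61874^(-7.508) = 36.748, so t = 96.748.
T = 100·t = 9675 K → 9700 K to the nearest 100 K.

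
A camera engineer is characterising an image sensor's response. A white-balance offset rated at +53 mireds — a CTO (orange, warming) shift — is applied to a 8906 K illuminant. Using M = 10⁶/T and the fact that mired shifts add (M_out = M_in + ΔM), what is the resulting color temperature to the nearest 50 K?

M_in = 10⁶/8906 = 112.28 mireds.
M_out = 112.28 + (+53) = 165.28 mireds.
T_out = 10⁶/165.28 = 6050.2 K → 6050 K.

6050 K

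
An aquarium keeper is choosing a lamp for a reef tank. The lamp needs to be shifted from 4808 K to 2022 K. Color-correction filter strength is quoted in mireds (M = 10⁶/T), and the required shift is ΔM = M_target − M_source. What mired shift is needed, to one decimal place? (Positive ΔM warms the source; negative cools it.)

M_source = 10⁶/4808 = 207.987; M_target = 10⁶/2022 = 494.560.
ΔM = 494.560 − 207.987 = 286.573 → +286.6 mireds, a warming shift.

+286.6 mireds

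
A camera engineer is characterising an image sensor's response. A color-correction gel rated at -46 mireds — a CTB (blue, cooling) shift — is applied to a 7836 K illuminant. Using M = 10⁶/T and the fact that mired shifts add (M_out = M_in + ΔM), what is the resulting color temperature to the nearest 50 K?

12250 K

M_in = 10⁶/7836 = 127.62 mireds.
M_out = 127.62 + (-46) = 81.62 mireds.
T_out = 10⁶/81.62 = 12252.5 K → 12250 K.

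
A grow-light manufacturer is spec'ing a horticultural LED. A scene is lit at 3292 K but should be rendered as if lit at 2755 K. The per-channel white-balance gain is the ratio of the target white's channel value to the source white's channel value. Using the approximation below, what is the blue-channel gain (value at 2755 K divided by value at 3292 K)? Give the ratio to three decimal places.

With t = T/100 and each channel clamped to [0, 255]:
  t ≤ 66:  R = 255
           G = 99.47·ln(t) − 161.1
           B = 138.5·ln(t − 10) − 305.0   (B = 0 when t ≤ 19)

At 3292 K (t = 32.92):
  B = 138.5·ln(32.92 − 10) − 305.0 = 138.5·ln 22.92 − 305.0 = 138.5·3.1320 − 305.0 = 128.783.
At 2755 K (t = 27.55):
  B = 138.5·ln(27.55 − 10) − 305.0 = 138.5·ln 17.55 − 305.0 = 138.5·2.8651 − 305.0 = 91.810.
Gain = 91.810 / 128.783 = 0.7129 → 0.713.

0.713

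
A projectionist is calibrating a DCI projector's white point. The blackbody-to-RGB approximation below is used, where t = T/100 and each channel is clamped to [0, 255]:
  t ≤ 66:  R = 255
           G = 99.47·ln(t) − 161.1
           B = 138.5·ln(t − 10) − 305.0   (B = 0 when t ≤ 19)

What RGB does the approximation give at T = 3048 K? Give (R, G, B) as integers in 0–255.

t = 3048/100 = 30.48; the t ≤ 66 branch applies.
R = 255 by definition for t ≤ 66.
G = 99.47·ln 30.48 − 161.1 = 99.47·3.4171 − 161.1 = 178.796.
B = 138.5·ln(30.48 − 10) − 305.0 = 138.5·ln 20.48 − 305.0 = 138.5·3.0194 − 305.0 = 113.194.
Rounded: (255, 179, 113).

(255, 179, 113)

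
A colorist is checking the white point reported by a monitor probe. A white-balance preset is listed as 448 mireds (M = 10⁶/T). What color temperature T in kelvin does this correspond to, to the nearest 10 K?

2230 K

T = 10⁶ / 448 = 2232.14 K → 2230 K.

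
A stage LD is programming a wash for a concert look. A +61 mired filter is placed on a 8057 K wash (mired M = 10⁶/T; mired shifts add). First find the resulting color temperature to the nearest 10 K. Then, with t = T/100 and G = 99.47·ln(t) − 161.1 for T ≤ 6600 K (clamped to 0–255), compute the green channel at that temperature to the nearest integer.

236

M_in = 10⁶/8057 = 124.12; M_out = 124.12 + (+61) = 185.12.
T_out = 10⁶/185.12 = 5402.0 K → 5400 K; t = 54.
G = 99.47·ln 54 − 161.1 = 99.47·3.9890 − 161.1 = 235.684.
Rounded: 236.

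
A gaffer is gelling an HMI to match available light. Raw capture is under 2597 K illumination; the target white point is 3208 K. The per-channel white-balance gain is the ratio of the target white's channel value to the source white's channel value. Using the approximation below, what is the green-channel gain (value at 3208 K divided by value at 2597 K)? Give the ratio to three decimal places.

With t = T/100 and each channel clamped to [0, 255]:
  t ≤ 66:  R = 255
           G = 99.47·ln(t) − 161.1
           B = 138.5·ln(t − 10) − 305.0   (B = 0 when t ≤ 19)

At 2597 K (t = 25.97):
  G = 99.47·ln 25.97 − 161.1 = 99.47·3.2569 − 161.1 = 162.868.
At 3208 K (t = 32.08):
  G = 99.47·ln 32.08 − 161.1 = 99.47·3.4682 − 161.1 = 183.885.
Gain = 183.885 / 162.868 = 1.1290 → 1.129.

1.129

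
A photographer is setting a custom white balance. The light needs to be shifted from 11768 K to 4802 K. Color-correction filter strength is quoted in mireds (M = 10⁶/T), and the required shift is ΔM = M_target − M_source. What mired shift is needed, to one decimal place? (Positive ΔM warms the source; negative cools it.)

+123.3 mireds

M_source = 10⁶/11768 = 84.976; M_target = 10⁶/4802 = 208.247.
ΔM = 208.247 − 84.976 = 123.270 → +123.3 mireds, a warming shift.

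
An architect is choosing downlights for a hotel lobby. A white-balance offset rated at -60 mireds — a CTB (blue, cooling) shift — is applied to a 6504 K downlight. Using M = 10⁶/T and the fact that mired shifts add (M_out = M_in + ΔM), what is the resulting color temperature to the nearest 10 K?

10670 K

M_in = 10⁶/6504 = 153.75 mireds.
M_out = 153.75 + (-60) = 93.75 mireds.
T_out = 10⁶/93.75 = 10666.5 K → 10670 K.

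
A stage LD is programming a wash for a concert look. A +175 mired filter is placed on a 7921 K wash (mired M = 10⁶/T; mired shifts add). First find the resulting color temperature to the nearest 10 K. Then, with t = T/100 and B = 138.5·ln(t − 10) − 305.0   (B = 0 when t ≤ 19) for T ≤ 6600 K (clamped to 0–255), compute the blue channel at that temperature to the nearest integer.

130

M_in = 10⁶/7921 = 126.25; M_out = 126.25 + (+175) = 301.25.
T_out = 10⁶/301.25 = 3319.5 K → 3320 K; t = 33.2.
B = 138.5·ln(33.2 − 10) − 305.0 = 138.5·ln 23.2 − 305.0 = 138.5·3.1442 − 305.0 = 130.465.
Rounded: 130.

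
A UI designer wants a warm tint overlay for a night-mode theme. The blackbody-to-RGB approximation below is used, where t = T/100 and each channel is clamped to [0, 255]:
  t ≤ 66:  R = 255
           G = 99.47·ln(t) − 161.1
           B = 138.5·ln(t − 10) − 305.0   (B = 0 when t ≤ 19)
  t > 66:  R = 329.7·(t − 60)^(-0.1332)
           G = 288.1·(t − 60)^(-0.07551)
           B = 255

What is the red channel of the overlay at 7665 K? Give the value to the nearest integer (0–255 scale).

t = 7665/100 = 76.65; the t > 66 branch applies.
R = 329.7·(76.65 − 60)^(-0.1332) = 329.7·16.65^(-0.1332) = 329.7·0.68756 = 226.687.
Rounded: 227.

227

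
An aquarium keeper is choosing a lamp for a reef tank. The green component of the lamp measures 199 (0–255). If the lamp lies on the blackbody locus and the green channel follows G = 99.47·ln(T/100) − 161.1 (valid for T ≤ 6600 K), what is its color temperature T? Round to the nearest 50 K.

ln t = (199 + 161.1) / 99.47 = 3.6202.
t = e^3.6202 = 37.345.
T = 100·t = 3734 K → 3750 K to the nearest 50 K.

3750 K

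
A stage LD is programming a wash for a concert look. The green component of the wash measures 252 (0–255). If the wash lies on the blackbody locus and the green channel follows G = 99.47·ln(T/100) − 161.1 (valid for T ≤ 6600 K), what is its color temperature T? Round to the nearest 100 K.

ln t = (252 + 161.1) / 99.47 = 4.1530.
t = e^4.1530 = 63.625.
T = 100·t = 6363 K → 6400 K to the nearest 100 K.

6400 K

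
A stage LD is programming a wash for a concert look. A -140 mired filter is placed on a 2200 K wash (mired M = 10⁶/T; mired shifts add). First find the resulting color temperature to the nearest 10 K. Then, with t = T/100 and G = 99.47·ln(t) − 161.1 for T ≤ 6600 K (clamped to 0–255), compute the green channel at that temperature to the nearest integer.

183

M_in = 10⁶/2200 = 454.55; M_out = 454.55 + (-140) = 314.55.
T_out = 10⁶/314.55 = 3179.2 K → 3180 K; t = 31.8.
G = 99.47·ln 31.8 − 161.1 = 99.47·3.4595 − 161.1 = 183.013.
Rounded: 183.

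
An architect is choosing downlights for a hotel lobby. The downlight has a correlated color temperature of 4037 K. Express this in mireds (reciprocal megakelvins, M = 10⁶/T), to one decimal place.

247.7 mireds

M = 10⁶ / 4037 = 247.709 → 247.7 mireds.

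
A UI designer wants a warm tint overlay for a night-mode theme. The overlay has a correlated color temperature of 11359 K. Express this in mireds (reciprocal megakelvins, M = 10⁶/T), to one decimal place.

M = 10⁶ / 11359 = 88.036 → 88.0 mireds.

88.0 mireds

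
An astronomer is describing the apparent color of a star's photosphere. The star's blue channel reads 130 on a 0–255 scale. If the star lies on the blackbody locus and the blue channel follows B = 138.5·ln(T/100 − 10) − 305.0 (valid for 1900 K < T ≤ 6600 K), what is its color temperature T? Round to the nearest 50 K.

3300 K

ln(t − 10) = (130 + 305.0) / 138.5 = 3.1408.
t − 10 = e^3.1408 = 23.122, so t = 33.122.
T = 100·t = 3312 K → 3300 K to the nearest 50 K.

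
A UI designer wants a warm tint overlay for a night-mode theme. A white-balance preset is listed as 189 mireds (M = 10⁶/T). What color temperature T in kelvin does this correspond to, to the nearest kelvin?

5291 K

T = 10⁶ / 189 = 5291.01 K → 5291 K.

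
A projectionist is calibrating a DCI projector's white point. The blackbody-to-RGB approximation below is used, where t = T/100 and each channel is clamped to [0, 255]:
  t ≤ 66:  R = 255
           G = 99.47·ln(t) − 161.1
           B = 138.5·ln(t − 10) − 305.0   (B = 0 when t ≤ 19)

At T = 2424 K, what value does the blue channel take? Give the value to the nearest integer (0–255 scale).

63

t = 2424/100 = 24.24; the t ≤ 66 branch applies.
B = 138.5·ln(24.24 − 10) − 305.0 = 138.5·ln 14.24 − 305.0 = 138.5·2.6561 − 305.0 = 62.864.
Rounded: 63.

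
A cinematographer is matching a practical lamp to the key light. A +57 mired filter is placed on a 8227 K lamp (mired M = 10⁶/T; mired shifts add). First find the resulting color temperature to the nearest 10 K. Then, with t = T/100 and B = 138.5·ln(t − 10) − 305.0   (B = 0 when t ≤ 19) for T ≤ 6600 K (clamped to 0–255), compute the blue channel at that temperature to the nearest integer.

M_in = 10⁶/8227 = 121.55; M_out = 121.55 + (+57) = 178.55.
T_out = 10⁶/178.55 = 5600.6 K → 5600 K; t = 56.
B = 138.5·ln(56 − 10) − 305.0 = 138.5·ln 46 − 305.0 = 138.5·3.8286 − 305.0 = 225.267.
Rounded: 225.

225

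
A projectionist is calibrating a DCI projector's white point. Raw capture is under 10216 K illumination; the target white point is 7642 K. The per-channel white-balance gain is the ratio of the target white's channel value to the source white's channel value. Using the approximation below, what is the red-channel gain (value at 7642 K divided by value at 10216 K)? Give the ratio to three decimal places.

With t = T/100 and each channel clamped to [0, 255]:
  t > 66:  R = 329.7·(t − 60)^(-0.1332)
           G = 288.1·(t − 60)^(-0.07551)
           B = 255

1.134

At 10216 K (t = 102.16):
  R = 329.7·(102.16 − 60)^(-0.1332) = 329.7·42.16^(-0.1332) = 329.7·0.60752 = 200.301.
At 7642 K (t = 76.42):
  R = 329.7·(76.42 − 60)^(-0.1332) = 329.7·16.42^(-0.1332) = 329.7·0.68883 = 227.107.
Gain = 227.107 / 200.301 = 1.1338 → 1.134.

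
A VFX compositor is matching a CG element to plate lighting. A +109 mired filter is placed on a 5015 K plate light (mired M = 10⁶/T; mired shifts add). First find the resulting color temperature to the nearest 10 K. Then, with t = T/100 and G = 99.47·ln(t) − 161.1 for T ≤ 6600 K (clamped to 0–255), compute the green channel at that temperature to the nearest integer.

M_in = 10⁶/5015 = 199.40; M_out = 199.40 + (+109) = 308.40.
T_out = 10⁶/308.40 = 3242.5 K → 3240 K; t = 32.4.
G = 99.47·ln 32.4 − 161.1 = 99.47·3.4782 − 161.1 = 184.872.
Rounded: 185.

185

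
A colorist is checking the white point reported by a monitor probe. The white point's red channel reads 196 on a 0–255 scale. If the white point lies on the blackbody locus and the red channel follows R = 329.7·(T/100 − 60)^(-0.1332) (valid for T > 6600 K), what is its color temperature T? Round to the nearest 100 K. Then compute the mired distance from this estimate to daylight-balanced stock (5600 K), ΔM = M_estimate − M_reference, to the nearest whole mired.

(t − 60)^(-0.1332) = 196/329.7 = 0.59448.
t − 60 = 0.59448^(1/-0.1332) = 0.59448^(-7.508) = 49.621, so t = 109.621.
T = 100·t = 10962 K → 11000 K to the nearest 100 K.
M_estimate = 10⁶/11000 = 90.91; M_reference = 10⁶/5600 = 178.57.
ΔM = 90.91 − 178.57 = -87.66 → -88 mireds.

-88 mireds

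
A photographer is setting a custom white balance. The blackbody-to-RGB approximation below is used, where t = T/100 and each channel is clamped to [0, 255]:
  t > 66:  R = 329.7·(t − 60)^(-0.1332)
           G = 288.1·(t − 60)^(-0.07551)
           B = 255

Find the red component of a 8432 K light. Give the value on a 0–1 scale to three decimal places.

0.845

t = 8432/100 = 84.32; the t > 66 branch applies.
R = 329.7·(84.32 − 60)^(-0.1332) = 329.7·24.32^(-0.1332) = 329.7·0.65372 = 215.530.
On a 0–1 scale: 215.530/255 = 0.8452 → 0.845.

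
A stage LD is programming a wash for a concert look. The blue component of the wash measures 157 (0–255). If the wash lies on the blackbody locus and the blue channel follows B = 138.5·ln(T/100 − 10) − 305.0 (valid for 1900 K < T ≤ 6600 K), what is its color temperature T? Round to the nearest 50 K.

ln(t − 10) = (157 + 305.0) / 138.5 = 3.3357.
t − 10 = e^3.3357 = 28.099, so t = 38.099.
T = 100·t = 3810 K → 3800 K to the nearest 50 K.

3800 K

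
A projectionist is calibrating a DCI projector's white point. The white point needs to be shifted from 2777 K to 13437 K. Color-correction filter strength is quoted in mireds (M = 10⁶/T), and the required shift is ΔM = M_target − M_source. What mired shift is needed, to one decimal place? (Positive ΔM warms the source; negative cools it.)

M_source = 10⁶/2777 = 360.101; M_target = 10⁶/13437 = 74.421.
ΔM = 74.421 − 360.101 = -285.679 → -285.7 mireds, a cooling shift.

-285.7 mireds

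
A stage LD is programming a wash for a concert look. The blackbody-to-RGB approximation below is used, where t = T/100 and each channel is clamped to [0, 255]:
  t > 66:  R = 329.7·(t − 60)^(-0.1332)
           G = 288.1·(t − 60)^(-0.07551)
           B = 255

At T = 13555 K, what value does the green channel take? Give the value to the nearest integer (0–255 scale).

208

t = 13555/100 = 135.55; the t > 66 branch applies.
G = 288.1·(135.55 − 60)^(-0.07551) = 288.1·75.55^(-0.07551) = 288.1·0.72140 = 207.835.
Rounded: 208.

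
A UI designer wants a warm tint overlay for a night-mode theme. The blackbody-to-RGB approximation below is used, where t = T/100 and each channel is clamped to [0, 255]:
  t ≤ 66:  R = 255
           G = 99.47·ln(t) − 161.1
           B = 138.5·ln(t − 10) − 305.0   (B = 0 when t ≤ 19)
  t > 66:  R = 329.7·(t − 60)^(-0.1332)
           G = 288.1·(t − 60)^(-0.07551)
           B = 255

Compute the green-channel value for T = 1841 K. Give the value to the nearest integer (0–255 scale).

129

t = 1841/100 = 18.41; the t ≤ 66 branch applies.
G = 99.47·ln 18.41 − 161.1 = 99.47·2.9129 − 161.1 = 128.646.
Rounded: 129.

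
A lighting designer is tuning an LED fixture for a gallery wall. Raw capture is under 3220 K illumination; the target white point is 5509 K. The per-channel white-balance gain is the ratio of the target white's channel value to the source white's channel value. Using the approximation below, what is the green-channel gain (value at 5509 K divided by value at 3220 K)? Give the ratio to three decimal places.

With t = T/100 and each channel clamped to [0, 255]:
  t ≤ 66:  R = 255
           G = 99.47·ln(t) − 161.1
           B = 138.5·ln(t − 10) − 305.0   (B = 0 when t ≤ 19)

At 3220 K (t = 32.2):
  G = 99.47·ln 32.2 − 161.1 = 99.47·3.4720 − 161.1 = 184.257.
At 5509 K (t = 55.09):
  G = 99.47·ln 55.09 − 161.1 = 99.47·4.0090 − 161.1 = 237.672.
Gain = 237.672 / 184.257 = 1.2899 → 1.290.

1.290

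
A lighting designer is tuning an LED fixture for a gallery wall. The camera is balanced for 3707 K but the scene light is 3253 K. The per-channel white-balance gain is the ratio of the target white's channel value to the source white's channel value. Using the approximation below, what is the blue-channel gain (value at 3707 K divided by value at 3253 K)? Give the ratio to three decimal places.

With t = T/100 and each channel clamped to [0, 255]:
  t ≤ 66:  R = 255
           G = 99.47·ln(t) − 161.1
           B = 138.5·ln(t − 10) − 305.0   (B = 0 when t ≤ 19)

At 3253 K (t = 32.53):
  B = 138.5·ln(32.53 − 10) − 305.0 = 138.5·ln 22.53 − 305.0 = 138.5·3.1148 − 305.0 = 126.406.
At 3707 K (t = 37.07):
  B = 138.5·ln(37.07 − 10) − 305.0 = 138.5·ln 27.07 − 305.0 = 138.5·3.2984 − 305.0 = 151.832.
Gain = 151.832 / 126.406 = 1.2011 → 1.201.

1.201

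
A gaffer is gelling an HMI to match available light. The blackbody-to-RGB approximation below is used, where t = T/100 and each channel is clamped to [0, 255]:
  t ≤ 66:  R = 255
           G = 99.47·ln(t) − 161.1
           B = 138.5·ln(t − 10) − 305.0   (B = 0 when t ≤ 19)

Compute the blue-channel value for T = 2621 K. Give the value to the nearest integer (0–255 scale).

t = 2621/100 = 26.21; the t ≤ 66 branch applies.
B = 138.5·ln(26.21 − 10) − 305.0 = 138.5·ln 16.21 − 305.0 = 138.5·2.7856 − 305.0 = 80.810.
Rounded: 81.

81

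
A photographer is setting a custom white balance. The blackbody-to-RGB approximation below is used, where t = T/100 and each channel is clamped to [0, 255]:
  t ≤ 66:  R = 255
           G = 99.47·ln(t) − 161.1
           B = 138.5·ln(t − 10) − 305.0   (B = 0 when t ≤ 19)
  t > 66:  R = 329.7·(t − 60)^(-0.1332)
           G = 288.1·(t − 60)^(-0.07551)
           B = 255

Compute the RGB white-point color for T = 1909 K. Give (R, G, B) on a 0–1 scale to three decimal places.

t = 1909/100 = 19.09; the t ≤ 66 branch applies.
R = 255 by definition for t ≤ 66.
G = 99.47·ln 19.09 − 161.1 = 99.47·2.9492 − 161.1 = 132.253.
B = 138.5·ln(19.09 − 10) − 305.0 = 138.5·ln 9.09 − 305.0 = 138.5·2.2072 − 305.0 = 0.694.
Dividing each by 255: (1.0000, 0.5186, 0.0027) → (1.000, 0.519, 0.003).

(1.000, 0.519, 0.003)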